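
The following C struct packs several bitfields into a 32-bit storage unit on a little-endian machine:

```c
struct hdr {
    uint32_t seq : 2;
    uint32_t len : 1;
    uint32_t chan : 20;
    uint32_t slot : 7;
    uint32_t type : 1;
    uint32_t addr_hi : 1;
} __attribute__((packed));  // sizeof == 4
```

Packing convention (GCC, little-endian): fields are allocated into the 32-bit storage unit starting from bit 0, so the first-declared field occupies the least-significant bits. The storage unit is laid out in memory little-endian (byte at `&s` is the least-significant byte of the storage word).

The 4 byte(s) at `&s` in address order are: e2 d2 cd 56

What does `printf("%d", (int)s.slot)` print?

[0]=0xe2 [1]=0xd2 [2]=0xcd [3]=0x56 (little-endian) → word 0x56cdd2e2
seq [0+:2] = (word>>0) & 0x3 = 2
len [2+:1] = (word>>2) & 0x1 = 0
chan [3+:20] = (word>>3) & 0xfffff = 637532
slot [23+:7] = (word>>23) & 0x7f = 45  ←
type [30+:1] = (word>>30) & 0x1 = 1
addr_hi [31+:1] = (word>>31) & 0x1 = 0

45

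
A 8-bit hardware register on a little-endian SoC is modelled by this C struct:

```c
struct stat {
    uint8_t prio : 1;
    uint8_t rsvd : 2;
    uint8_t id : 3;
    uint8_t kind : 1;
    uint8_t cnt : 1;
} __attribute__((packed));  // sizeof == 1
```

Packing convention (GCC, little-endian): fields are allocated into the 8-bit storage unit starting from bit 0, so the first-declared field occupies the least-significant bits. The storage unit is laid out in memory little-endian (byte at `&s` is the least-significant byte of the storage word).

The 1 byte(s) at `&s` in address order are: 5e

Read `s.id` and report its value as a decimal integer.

3

[0]=0x5e (little-endian) → word 0x5e
prio:1 @ bit 0 → (0x5e>>0)&0x1 = 0x0
rsvd:2 @ bit 1 → (0x5e>>1)&0x3 = 0x3
id:3 @ bit 3 → (0x5e>>3)&0x7 = 0x3  ←
kind:1 @ bit 6 → (0x5e>>6)&0x1 = 0x1
cnt:1 @ bit 7 → (0x5e>>7)&0x1 = 0x0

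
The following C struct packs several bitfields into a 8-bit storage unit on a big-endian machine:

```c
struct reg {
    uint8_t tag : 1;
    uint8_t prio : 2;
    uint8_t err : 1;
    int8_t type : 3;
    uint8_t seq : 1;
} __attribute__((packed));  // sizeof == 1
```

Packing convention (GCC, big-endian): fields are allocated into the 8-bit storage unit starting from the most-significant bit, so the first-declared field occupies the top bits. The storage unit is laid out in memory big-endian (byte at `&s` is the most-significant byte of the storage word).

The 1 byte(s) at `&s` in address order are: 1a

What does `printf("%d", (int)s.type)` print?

-3

[0]=0x1a (big-endian) → word 0x1a
tag:1 @ bit 7 → (0x1a>>7)&0x1 = 0x0
prio:2 @ bit 5 → (0x1a>>5)&0x3 = 0x0
err:1 @ bit 4 → (0x1a>>4)&0x1 = 0x1
type:3 @ bit 1 → (0x1a>>1)&0x7 = 0x5  ←
seq:1 @ bit 0 → (0x1a>>0)&0x1 = 0x0
type signed 3b, MSB=1: 5 - 8 = -3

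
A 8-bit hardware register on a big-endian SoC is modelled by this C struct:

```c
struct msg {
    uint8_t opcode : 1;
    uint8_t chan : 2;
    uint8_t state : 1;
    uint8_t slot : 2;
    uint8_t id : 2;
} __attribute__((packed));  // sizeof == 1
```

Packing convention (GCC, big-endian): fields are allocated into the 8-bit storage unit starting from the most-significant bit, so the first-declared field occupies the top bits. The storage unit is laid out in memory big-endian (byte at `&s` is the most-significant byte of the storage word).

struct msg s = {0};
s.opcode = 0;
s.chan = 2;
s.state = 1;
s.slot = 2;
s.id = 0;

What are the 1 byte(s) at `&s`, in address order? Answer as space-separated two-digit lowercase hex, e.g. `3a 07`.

opcode:1 = 0 → 0x0 << 7 → word 0x00
chan:2 = 2 → 0x2 << 5 → word 0x40
state:1 = 1 → 0x1 << 4 → word 0x50
slot:2 = 2 → 0x2 << 2 → word 0x58
id:2 = 0 → 0x0 << 0 → word 0x58
word = 0x58 → big-endian bytes:
  [0]=0x58

58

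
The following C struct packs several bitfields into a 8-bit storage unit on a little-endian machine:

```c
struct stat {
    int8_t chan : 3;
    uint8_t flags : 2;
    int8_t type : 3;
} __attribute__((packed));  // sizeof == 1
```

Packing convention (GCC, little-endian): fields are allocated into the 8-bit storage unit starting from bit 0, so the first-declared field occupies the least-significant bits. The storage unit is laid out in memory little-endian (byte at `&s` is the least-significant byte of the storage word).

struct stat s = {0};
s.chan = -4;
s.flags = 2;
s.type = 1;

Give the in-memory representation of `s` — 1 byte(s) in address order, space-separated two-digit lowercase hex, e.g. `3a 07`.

chan (3b) val=-4 bits=0x4 at bit 0: 0x04
flags (2b) val=2 bits=0x2 at bit 3: 0x14
type (3b) val=1 bits=0x1 at bit 5: 0x34
word = 0x34 → little-endian bytes:
  [0]=0x34

34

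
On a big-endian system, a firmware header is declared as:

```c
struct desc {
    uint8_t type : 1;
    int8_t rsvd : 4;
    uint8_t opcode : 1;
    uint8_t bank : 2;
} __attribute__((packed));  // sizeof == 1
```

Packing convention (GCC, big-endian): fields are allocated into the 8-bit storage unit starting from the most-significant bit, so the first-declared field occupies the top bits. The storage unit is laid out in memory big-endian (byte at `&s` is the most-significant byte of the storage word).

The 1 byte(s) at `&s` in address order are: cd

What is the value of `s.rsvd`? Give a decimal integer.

-7

[0]=0xcd (big-endian) → word 0xcd
type:1 @ bit 7 → (0xcd>>7)&0x1 = 0x1
rsvd:4 @ bit 3 → (0xcd>>3)&0xf = 0x9  ←
opcode:1 @ bit 2 → (0xcd>>2)&0x1 = 0x1
bank:2 @ bit 0 → (0xcd>>0)&0x3 = 0x1
rsvd signed 4b, MSB=1: 9 - 16 = -7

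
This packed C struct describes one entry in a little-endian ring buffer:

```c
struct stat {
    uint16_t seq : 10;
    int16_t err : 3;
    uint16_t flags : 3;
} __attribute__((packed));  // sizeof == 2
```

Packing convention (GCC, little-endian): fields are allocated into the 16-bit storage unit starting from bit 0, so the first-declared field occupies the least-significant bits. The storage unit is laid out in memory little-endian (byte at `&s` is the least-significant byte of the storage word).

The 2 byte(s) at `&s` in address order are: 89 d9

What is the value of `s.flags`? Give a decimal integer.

6

[0]=0x89 [1]=0xd9 (little-endian) → word 0xd989
seq [0+:10] = (word>>0) & 0x3ff = 393
err [10+:3] = (word>>10) & 0x7 = 6
flags [13+:3] = (word>>13) & 0x7 = 6  ←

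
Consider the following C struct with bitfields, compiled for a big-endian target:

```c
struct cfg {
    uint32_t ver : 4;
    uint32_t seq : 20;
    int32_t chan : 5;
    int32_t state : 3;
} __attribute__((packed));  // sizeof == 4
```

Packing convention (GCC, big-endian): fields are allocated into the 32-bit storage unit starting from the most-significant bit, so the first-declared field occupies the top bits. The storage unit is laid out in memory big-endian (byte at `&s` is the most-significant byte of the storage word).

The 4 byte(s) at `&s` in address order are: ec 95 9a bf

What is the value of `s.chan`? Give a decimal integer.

[0]=0xec [1]=0x95 [2]=0x9a [3]=0xbf (big-endian) → word 0xec959abf
ver [28+:4] = (word>>28) & 0xf = 14
seq [8+:20] = (word>>8) & 0xfffff = 824730
chan [3+:5] = (word>>3) & 0x1f = 23  ←
state [0+:3] = (word>>0) & 0x7 = 7
chan signed 5b, MSB=1: 23 - 32 = -9

-9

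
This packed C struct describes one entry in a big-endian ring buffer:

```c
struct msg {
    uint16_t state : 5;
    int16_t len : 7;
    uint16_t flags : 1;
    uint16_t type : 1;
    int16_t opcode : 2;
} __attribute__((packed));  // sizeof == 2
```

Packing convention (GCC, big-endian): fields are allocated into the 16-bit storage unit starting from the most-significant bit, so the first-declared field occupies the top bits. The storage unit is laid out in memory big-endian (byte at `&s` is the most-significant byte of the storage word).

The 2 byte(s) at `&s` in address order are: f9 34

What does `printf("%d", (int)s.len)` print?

19

[0]=0xf9 [1]=0x34 (big-endian) → word 0xf934
state [11+:5] = (word>>11) & 0x1f = 31
len [4+:7] = (word>>4) & 0x7f = 19  ←
flags [3+:1] = (word>>3) & 0x1 = 0
type [2+:1] = (word>>2) & 0x1 = 1
opcode [0+:2] = (word>>0) & 0x3 = 0
len signed 7b, MSB=0: value = 19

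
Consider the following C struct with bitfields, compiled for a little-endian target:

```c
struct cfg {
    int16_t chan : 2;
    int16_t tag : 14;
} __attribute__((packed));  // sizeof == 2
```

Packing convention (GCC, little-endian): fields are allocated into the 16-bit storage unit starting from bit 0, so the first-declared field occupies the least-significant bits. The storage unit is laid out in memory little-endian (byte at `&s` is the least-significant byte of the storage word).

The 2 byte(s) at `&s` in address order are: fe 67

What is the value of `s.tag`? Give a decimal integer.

6655

[0]=0xfe [1]=0x67 (little-endian) → word 0x67fe
chan [0+:2] = (word>>0) & 0x3 = 2
tag [2+:14] = (word>>2) & 0x3fff = 6655  ←
tag signed 14b, MSB=0: value = 6655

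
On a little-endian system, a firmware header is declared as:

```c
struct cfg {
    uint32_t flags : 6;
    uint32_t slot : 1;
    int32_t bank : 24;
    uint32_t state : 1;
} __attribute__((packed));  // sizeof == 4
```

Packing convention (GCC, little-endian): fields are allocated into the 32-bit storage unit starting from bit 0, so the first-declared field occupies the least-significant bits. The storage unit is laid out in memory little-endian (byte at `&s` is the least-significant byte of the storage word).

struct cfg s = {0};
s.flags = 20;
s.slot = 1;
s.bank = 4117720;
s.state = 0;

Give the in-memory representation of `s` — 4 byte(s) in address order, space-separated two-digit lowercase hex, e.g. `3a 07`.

flags:6 = 20 → 0x14 << 0 → word 0x00000014
slot:1 = 1 → 0x1 << 6 → word 0x00000054
bank:24 = 4117720 → 0x3ed4d8 << 7 → word 0x1f6a6c54
state:1 = 0 → 0x0 << 31 → word 0x1f6a6c54
word = 0x1f6a6c54 → little-endian bytes:
  [0]=0x54  [1]=0x6c  [2]=0x6a  [3]=0x1f

54 6c 6a 1f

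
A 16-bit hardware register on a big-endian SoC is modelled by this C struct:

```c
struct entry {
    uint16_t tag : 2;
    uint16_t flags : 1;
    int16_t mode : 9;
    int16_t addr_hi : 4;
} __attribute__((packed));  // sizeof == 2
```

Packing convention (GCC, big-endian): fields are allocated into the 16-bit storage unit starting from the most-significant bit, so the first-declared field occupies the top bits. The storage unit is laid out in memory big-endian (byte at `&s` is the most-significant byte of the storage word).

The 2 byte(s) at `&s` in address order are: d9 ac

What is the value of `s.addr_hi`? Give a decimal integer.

-4

[0]=0xd9 [1]=0xac (big-endian) → word 0xd9ac
tag [14+:2] = (word>>14) & 0x3 = 3
flags [13+:1] = (word>>13) & 0x1 = 0
mode [4+:9] = (word>>4) & 0x1ff = 410
addr_hi [0+:4] = (word>>0) & 0xf = 12  ←
addr_hi signed 4b, MSB=1: 12 - 16 = -4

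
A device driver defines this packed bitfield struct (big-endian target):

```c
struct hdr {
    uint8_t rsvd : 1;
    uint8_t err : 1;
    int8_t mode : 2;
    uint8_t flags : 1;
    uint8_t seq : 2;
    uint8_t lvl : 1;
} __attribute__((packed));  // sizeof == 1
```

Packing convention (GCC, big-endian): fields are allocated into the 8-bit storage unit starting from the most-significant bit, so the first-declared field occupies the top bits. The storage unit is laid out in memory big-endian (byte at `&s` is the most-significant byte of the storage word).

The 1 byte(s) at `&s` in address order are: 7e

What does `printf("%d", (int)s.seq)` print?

3

[0]=0x7e (big-endian) → word 0x7e
rsvd:1 @ bit 7 → (0x7e>>7)&0x1 = 0x0
err:1 @ bit 6 → (0x7e>>6)&0x1 = 0x1
mode:2 @ bit 4 → (0x7e>>4)&0x3 = 0x3
flags:1 @ bit 3 → (0x7e>>3)&0x1 = 0x1
seq:2 @ bit 1 → (0x7e>>1)&0x3 = 0x3  ←
lvl:1 @ bit 0 → (0x7e>>0)&0x1 = 0x0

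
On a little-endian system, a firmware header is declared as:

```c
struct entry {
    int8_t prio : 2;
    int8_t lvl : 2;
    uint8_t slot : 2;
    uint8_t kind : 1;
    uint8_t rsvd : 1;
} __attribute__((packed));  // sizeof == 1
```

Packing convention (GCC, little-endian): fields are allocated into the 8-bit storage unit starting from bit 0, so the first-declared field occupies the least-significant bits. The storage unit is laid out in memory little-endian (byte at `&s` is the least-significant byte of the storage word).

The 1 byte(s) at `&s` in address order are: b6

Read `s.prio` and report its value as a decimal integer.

[0]=0xb6 (little-endian) → word 0xb6
prio [0+:2] = (word>>0) & 0x3 = 2  ←
lvl [2+:2] = (word>>2) & 0x3 = 1
slot [4+:2] = (word>>4) & 0x3 = 3
kind [6+:1] = (word>>6) & 0x1 = 0
rsvd [7+:1] = (word>>7) & 0x1 = 1
prio signed 2b, MSB=1: 2 - 4 = -2

-2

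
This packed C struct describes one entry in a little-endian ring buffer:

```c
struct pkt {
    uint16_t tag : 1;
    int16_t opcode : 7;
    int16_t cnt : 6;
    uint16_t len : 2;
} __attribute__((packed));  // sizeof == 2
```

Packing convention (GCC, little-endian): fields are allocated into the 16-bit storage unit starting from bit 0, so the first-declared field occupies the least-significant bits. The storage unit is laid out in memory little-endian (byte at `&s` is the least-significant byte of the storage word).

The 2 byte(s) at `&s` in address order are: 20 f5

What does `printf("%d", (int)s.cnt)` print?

[0]=0x20 [1]=0xf5 (little-endian) → word 0xf520
tag:1 @ bit 0 → (0xf520>>0)&0x1 = 0x0
opcode:7 @ bit 1 → (0xf520>>1)&0x7f = 0x10
cnt:6 @ bit 8 → (0xf520>>8)&0x3f = 0x35  ←
len:2 @ bit 14 → (0xf520>>14)&0x3 = 0x3
cnt signed 6b, MSB=1: 53 - 64 = -11

-11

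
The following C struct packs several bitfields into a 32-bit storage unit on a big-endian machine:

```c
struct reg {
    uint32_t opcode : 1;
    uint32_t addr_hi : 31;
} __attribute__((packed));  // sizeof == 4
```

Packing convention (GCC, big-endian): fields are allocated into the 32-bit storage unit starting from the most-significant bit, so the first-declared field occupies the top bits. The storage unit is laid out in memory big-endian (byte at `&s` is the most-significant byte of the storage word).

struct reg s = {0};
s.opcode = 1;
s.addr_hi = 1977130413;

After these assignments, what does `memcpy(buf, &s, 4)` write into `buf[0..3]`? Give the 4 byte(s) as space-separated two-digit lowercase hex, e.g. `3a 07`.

opcode:1 = 1 → 0x1 << 31 → word 0x80000000
addr_hi:31 = 1977130413 → 0x75d89dad << 0 → word 0xf5d89dad
word = 0xf5d89dad → big-endian bytes:
  [0]=0xf5  [1]=0xd8  [2]=0x9d  [3]=0xad

f5 d8 9d ad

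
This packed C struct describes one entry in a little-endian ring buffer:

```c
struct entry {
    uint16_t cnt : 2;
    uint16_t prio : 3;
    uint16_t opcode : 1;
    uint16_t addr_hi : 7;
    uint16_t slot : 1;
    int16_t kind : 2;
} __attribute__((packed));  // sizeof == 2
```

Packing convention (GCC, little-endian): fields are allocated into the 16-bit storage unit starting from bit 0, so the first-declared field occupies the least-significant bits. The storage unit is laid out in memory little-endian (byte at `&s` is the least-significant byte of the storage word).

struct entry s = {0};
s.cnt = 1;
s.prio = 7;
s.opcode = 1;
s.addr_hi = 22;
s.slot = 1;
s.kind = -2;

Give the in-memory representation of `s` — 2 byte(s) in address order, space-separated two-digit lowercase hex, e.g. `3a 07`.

bd a5

cnt:2 = 1 → 0x1 << 0 → word 0x0001
prio:3 = 7 → 0x7 << 2 → word 0x001d
opcode:1 = 1 → 0x1 << 5 → word 0x003d
addr_hi:7 = 22 → 0x16 << 6 → word 0x05bd
slot:1 = 1 → 0x1 << 13 → word 0x25bd
kind:2 = -2 → 0x2 << 14 → word 0xa5bd
word = 0xa5bd → little-endian bytes:
  [0]=0xbd  [1]=0xa5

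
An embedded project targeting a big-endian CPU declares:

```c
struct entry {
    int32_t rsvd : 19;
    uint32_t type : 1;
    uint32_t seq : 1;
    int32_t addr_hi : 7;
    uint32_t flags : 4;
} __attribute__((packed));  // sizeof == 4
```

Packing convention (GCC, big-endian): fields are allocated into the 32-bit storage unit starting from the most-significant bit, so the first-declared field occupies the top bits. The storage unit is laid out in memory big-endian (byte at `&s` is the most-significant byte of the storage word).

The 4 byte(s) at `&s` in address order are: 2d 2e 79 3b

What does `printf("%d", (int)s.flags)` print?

[0]=0x2d [1]=0x2e [2]=0x79 [3]=0x3b (big-endian) → word 0x2d2e793b
rsvd [13+:19] = (word>>13) & 0x7ffff = 92531
type [12+:1] = (word>>12) & 0x1 = 1
seq [11+:1] = (word>>11) & 0x1 = 1
addr_hi [4+:7] = (word>>4) & 0x7f = 19
flags [0+:4] = (word>>0) & 0xf = 11  ←

11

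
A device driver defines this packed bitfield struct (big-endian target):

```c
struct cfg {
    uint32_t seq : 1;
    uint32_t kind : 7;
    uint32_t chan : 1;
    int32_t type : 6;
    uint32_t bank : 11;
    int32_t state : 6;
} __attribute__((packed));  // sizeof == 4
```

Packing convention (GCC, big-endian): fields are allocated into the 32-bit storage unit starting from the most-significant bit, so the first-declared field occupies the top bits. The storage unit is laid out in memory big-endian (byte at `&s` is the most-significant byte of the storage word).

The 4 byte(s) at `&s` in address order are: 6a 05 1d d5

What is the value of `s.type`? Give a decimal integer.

2

[0]=0x6a [1]=0x05 [2]=0x1d [3]=0xd5 (big-endian) → word 0x6a051dd5
seq:1 @ bit 31 → (0x6a051dd5>>31)&0x1 = 0x0
kind:7 @ bit 24 → (0x6a051dd5>>24)&0x7f = 0x6a
chan:1 @ bit 23 → (0x6a051dd5>>23)&0x1 = 0x0
type:6 @ bit 17 → (0x6a051dd5>>17)&0x3f = 0x2  ←
bank:11 @ bit 6 → (0x6a051dd5>>6)&0x7ff = 0x477
state:6 @ bit 0 → (0x6a051dd5>>0)&0x3f = 0x15
type signed 6b, MSB=0: value = 2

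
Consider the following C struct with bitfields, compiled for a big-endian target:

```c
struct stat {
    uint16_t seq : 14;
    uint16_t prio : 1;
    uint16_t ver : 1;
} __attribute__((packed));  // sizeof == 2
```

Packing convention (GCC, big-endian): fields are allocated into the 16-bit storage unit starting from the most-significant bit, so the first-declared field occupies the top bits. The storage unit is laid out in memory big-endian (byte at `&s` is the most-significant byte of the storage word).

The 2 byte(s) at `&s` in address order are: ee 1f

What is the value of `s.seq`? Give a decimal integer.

[0]=0xee [1]=0x1f (big-endian) → word 0xee1f
seq [2+:14] = (word>>2) & 0x3fff = 15239  ←
prio [1+:1] = (word>>1) & 0x1 = 1
ver [0+:1] = (word>>0) & 0x1 = 1

15239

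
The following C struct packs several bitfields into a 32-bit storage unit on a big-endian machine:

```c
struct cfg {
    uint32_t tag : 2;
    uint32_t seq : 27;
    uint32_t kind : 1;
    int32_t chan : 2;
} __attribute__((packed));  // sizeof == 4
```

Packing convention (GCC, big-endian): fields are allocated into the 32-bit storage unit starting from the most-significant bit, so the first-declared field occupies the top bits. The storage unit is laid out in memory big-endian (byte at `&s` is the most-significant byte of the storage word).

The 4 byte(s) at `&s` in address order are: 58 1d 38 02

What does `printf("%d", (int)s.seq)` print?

[0]=0x58 [1]=0x1d [2]=0x38 [3]=0x02 (big-endian) → word 0x581d3802
tag [30+:2] = (word>>30) & 0x3 = 1
seq [3+:27] = (word>>3) & 0x7ffffff = 50571008  ←
kind [2+:1] = (word>>2) & 0x1 = 0
chan [0+:2] = (word>>0) & 0x3 = 2

50571008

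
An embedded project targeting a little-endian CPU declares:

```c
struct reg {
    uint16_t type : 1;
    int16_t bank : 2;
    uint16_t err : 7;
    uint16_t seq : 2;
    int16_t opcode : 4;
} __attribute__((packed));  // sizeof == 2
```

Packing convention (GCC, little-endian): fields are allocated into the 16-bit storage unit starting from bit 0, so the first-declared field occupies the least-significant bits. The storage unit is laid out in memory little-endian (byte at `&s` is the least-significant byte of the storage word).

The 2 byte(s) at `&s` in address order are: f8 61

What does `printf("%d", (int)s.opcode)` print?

6

[0]=0xf8 [1]=0x61 (little-endian) → word 0x61f8
type:1 @ bit 0 → (0x61f8>>0)&0x1 = 0x0
bank:2 @ bit 1 → (0x61f8>>1)&0x3 = 0x0
err:7 @ bit 3 → (0x61f8>>3)&0x7f = 0x3f
seq:2 @ bit 10 → (0x61f8>>10)&0x3 = 0x0
opcode:4 @ bit 12 → (0x61f8>>12)&0xf = 0x6  ←
opcode signed 4b, MSB=0: value = 6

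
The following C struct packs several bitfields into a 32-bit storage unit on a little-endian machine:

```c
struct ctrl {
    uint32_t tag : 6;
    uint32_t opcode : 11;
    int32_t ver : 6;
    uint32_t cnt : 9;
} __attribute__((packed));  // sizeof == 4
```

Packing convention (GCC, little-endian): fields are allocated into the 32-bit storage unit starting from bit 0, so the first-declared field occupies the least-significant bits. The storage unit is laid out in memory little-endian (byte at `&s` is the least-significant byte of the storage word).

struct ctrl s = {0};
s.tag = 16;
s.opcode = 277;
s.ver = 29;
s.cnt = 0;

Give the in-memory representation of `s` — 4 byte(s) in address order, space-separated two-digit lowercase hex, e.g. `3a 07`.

50 45 3a 00

[0+:6] tag=16 & 0x3f = 0x10; word=0x00000010
[6+:11] opcode=277 & 0x7ff = 0x115; word=0x00004550
[17+:6] ver=29 & 0x3f = 0x1d; word=0x003a4550
[23+:9] cnt=0 & 0x1ff = 0x0; word=0x003a4550
word = 0x003a4550 → little-endian bytes:
  [0]=0x50  [1]=0x45  [2]=0x3a  [3]=0x00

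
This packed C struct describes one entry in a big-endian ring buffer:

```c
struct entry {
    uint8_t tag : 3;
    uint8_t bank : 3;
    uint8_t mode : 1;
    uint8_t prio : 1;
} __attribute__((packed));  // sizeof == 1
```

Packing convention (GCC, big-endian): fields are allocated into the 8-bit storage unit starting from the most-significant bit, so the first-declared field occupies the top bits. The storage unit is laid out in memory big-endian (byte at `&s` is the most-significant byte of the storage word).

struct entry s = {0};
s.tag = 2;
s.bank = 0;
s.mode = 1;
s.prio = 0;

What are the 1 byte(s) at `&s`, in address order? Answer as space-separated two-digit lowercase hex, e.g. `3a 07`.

tag:3 = 2 → 0x2 << 5 → word 0x40
bank:3 = 0 → 0x0 << 2 → word 0x40
mode:1 = 1 → 0x1 << 1 → word 0x42
prio:1 = 0 → 0x0 << 0 → word 0x42
word = 0x42 → big-endian bytes:
  [0]=0x42

42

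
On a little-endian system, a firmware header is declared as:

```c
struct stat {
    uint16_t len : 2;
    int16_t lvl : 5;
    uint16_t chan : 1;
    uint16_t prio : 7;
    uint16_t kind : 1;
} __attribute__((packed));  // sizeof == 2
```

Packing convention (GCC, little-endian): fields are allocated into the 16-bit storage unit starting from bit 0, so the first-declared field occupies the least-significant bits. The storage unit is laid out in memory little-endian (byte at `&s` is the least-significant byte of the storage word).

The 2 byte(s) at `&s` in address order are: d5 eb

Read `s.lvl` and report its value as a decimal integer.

-11

[0]=0xd5 [1]=0xeb (little-endian) → word 0xebd5
len [0+:2] = (word>>0) & 0x3 = 1
lvl [2+:5] = (word>>2) & 0x1f = 21  ←
chan [7+:1] = (word>>7) & 0x1 = 1
prio [8+:7] = (word>>8) & 0x7f = 107
kind [15+:1] = (word>>15) & 0x1 = 1
lvl signed 5b, MSB=1: 21 - 32 = -11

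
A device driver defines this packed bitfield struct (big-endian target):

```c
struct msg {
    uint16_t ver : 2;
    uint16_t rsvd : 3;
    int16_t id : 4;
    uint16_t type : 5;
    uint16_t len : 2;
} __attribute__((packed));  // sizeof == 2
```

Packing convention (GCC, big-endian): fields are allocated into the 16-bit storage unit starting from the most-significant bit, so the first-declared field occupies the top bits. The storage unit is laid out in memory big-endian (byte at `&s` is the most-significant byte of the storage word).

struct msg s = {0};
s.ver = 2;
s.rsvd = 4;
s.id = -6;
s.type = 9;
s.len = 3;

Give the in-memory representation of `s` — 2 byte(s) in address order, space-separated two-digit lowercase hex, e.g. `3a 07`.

a5 27

[14+:2] ver=2 & 0x3 = 0x2; word=0x8000
[11+:3] rsvd=4 & 0x7 = 0x4; word=0xa000
[7+:4] id=-6 & 0xf = 0xa; word=0xa500
[2+:5] type=9 & 0x1f = 0x9; word=0xa524
[0+:2] len=3 & 0x3 = 0x3; word=0xa527
word = 0xa527 → big-endian bytes:
  [0]=0xa5  [1]=0x27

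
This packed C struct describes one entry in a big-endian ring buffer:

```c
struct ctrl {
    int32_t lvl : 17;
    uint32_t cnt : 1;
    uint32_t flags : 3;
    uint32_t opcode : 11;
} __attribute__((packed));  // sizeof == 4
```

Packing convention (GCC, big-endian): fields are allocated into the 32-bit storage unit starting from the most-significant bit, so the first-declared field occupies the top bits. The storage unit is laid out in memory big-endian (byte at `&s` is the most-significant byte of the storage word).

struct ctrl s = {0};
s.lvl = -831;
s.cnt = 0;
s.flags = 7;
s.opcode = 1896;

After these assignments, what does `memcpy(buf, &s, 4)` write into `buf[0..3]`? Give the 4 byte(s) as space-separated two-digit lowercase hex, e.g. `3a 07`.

lvl:17 = -831 → 0x1fcc1 << 15 → word 0xfe608000
cnt:1 = 0 → 0x0 << 14 → word 0xfe608000
flags:3 = 7 → 0x7 << 11 → word 0xfe60b800
opcode:11 = 1896 → 0x768 << 0 → word 0xfe60bf68
word = 0xfe60bf68 → big-endian bytes:
  [0]=0xfe  [1]=0x60  [2]=0xbf  [3]=0x68

fe 60 bf 68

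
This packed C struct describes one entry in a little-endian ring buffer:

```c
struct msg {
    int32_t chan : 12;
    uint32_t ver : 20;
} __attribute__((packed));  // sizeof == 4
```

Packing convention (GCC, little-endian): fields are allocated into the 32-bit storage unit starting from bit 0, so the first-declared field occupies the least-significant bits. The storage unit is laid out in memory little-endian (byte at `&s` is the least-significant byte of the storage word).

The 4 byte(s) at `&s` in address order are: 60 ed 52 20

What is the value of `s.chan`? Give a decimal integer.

[0]=0x60 [1]=0xed [2]=0x52 [3]=0x20 (little-endian) → word 0x2052ed60
chan [0+:12] = (word>>0) & 0xfff = 3424  ←
ver [12+:20] = (word>>12) & 0xfffff = 132398
chan signed 12b, MSB=1: 3424 - 4096 = -672

-672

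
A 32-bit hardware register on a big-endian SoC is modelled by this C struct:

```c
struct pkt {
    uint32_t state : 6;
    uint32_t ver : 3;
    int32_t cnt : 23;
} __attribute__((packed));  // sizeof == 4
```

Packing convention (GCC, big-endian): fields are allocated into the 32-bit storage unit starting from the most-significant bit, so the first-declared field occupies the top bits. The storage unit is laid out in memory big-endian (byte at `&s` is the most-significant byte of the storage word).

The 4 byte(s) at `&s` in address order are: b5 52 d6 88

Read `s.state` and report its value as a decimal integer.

45

[0]=0xb5 [1]=0x52 [2]=0xd6 [3]=0x88 (big-endian) → word 0xb552d688
state [26+:6] = (word>>26) & 0x3f = 45  ←
ver [23+:3] = (word>>23) & 0x7 = 2
cnt [0+:23] = (word>>0) & 0x7fffff = 5428872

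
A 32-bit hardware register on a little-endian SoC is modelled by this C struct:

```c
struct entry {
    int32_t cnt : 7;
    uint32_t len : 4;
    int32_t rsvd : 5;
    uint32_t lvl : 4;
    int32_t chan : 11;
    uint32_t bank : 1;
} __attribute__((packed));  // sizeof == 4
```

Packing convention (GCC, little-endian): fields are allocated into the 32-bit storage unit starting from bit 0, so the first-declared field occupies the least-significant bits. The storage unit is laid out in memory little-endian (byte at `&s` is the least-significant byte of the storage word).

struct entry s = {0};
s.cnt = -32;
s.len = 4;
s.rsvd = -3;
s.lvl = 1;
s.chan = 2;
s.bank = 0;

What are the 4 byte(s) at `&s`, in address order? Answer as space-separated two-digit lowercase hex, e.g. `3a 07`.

cnt:7 = -32 → 0x60 << 0 → word 0x00000060
len:4 = 4 → 0x4 << 7 → word 0x00000260
rsvd:5 = -3 → 0x1d << 11 → word 0x0000ea60
lvl:4 = 1 → 0x1 << 16 → word 0x0001ea60
chan:11 = 2 → 0x2 << 20 → word 0x0021ea60
bank:1 = 0 → 0x0 << 31 → word 0x0021ea60
word = 0x0021ea60 → little-endian bytes:
  [0]=0x60  [1]=0xea  [2]=0x21  [3]=0x00

60 ea 21 00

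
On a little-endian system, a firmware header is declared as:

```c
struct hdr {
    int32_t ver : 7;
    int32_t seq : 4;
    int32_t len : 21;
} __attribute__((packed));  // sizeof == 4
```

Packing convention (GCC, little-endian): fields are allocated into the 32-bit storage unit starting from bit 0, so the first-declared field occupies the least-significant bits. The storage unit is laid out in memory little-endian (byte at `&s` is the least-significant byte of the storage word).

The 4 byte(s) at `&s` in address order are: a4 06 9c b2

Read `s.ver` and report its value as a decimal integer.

36

[0]=0xa4 [1]=0x06 [2]=0x9c [3]=0xb2 (little-endian) → word 0xb29c06a4
ver:7 @ bit 0 → (0xb29c06a4>>0)&0x7f = 0x24  ←
seq:4 @ bit 7 → (0xb29c06a4>>7)&0xf = 0xd
len:21 @ bit 11 → (0xb29c06a4>>11)&0x1fffff = 0x165380
ver signed 7b, MSB=0: value = 36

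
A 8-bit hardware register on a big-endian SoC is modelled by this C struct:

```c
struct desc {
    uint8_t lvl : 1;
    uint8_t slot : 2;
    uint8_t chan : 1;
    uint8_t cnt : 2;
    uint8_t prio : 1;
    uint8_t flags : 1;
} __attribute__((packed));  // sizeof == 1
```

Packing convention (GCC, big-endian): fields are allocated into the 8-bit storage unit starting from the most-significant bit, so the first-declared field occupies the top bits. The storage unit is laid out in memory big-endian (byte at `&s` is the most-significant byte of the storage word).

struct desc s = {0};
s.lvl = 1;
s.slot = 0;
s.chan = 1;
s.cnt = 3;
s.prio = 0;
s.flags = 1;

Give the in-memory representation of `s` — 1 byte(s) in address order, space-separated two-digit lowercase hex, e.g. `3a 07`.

9d

lvl:1 = 1 → 0x1 << 7 → word 0x80
slot:2 = 0 → 0x0 << 5 → word 0x80
chan:1 = 1 → 0x1 << 4 → word 0x90
cnt:2 = 3 → 0x3 << 2 → word 0x9c
prio:1 = 0 → 0x0 << 1 → word 0x9c
flags:1 = 1 → 0x1 << 0 → word 0x9d
word = 0x9d → big-endian bytes:
  [0]=0x9d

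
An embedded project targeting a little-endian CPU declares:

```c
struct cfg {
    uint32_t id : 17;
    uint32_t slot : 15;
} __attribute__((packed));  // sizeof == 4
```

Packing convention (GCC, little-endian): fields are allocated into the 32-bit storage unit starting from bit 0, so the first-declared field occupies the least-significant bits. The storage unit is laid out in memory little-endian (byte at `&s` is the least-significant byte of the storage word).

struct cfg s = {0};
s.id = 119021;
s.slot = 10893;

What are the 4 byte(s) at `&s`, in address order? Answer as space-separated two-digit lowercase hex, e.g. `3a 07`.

id (17b) val=119021 bits=0x1d0ed at bit 0: 0x0001d0ed
slot (15b) val=10893 bits=0x2a8d at bit 17: 0x551bd0ed
word = 0x551bd0ed → little-endian bytes:
  [0]=0xed  [1]=0xd0  [2]=0x1b  [3]=0x55

ed d0 1b 55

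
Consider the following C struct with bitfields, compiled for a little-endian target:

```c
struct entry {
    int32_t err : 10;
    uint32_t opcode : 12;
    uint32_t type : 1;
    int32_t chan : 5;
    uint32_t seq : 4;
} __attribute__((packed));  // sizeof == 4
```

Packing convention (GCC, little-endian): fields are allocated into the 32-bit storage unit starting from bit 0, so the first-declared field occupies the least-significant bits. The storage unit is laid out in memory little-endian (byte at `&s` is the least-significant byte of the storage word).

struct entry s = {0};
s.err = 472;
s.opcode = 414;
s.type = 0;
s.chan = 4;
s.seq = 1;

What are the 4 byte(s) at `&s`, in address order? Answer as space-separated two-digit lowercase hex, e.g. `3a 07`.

d8 79 06 12

[0+:10] err=472 & 0x3ff = 0x1d8; word=0x000001d8
[10+:12] opcode=414 & 0xfff = 0x19e; word=0x000679d8
[22+:1] type=0 & 0x1 = 0x0; word=0x000679d8
[23+:5] chan=4 & 0x1f = 0x4; word=0x020679d8
[28+:4] seq=1 & 0xf = 0x1; word=0x120679d8
word = 0x120679d8 → little-endian bytes:
  [0]=0xd8  [1]=0x79  [2]=0x06  [3]=0x12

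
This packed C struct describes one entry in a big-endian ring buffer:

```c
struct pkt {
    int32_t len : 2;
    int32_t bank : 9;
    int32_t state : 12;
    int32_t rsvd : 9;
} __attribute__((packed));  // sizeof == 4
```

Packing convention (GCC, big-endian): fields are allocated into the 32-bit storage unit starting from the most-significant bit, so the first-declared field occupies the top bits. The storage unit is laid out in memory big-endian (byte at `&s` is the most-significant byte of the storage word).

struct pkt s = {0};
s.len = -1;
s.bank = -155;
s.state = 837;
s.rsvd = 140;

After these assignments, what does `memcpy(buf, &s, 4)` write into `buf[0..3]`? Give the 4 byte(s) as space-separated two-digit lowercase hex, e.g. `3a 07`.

len:2 = -1 → 0x3 << 30 → word 0xc0000000
bank:9 = -155 → 0x165 << 21 → word 0xeca00000
state:12 = 837 → 0x345 << 9 → word 0xeca68a00
rsvd:9 = 140 → 0x8c << 0 → word 0xeca68a8c
word = 0xeca68a8c → big-endian bytes:
  [0]=0xec  [1]=0xa6  [2]=0x8a  [3]=0x8c

ec a6 8a 8c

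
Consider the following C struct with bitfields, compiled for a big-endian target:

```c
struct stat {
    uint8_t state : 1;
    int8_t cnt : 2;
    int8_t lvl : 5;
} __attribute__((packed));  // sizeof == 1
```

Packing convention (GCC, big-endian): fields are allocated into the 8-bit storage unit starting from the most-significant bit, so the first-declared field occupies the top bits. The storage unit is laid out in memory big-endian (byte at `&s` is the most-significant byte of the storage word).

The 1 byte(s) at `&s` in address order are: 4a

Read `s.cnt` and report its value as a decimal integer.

[0]=0x4a (big-endian) → word 0x4a
state [7+:1] = (word>>7) & 0x1 = 0
cnt [5+:2] = (word>>5) & 0x3 = 2  ←
lvl [0+:5] = (word>>0) & 0x1f = 10
cnt signed 2b, MSB=1: 2 - 4 = -2

-2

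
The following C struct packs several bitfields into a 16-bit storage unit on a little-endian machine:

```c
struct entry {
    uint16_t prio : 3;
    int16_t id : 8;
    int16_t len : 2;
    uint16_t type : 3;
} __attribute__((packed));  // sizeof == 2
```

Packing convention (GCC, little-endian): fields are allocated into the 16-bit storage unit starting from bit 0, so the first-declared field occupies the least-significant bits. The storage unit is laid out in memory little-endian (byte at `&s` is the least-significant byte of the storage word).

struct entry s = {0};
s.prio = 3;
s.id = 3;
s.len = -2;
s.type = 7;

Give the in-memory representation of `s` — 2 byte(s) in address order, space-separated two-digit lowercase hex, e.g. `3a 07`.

prio (3b) val=3 bits=0x3 at bit 0: 0x0003
id (8b) val=3 bits=0x3 at bit 3: 0x001b
len (2b) val=-2 bits=0x2 at bit 11: 0x101b
type (3b) val=7 bits=0x7 at bit 13: 0xf01b
word = 0xf01b → little-endian bytes:
  [0]=0x1b  [1]=0xf0

1b f0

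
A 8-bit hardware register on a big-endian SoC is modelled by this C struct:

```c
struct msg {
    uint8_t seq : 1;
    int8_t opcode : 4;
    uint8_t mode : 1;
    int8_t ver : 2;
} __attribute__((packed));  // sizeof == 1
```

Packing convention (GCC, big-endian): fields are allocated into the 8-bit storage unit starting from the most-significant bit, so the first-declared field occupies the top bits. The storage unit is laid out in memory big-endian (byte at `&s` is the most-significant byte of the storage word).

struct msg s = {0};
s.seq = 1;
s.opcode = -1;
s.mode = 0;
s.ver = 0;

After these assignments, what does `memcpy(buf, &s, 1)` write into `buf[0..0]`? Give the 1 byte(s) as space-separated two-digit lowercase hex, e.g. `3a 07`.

f8

seq:1 = 1 → 0x1 << 7 → word 0x80
opcode:4 = -1 → 0xf << 3 → word 0xf8
mode:1 = 0 → 0x0 << 2 → word 0xf8
ver:2 = 0 → 0x0 << 0 → word 0xf8
word = 0xf8 → big-endian bytes:
  [0]=0xf8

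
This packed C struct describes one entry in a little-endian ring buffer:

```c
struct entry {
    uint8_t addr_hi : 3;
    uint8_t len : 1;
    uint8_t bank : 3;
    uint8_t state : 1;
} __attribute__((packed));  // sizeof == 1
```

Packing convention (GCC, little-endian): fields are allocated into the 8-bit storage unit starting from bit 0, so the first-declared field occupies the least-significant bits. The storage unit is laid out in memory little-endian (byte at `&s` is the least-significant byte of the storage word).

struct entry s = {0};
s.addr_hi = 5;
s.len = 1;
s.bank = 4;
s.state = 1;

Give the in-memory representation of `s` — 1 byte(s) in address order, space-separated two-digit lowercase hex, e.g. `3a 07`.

addr_hi:3 = 5 → 0x5 << 0 → word 0x05
len:1 = 1 → 0x1 << 3 → word 0x0d
bank:3 = 4 → 0x4 << 4 → word 0x4d
state:1 = 1 → 0x1 << 7 → word 0xcd
word = 0xcd → little-endian bytes:
  [0]=0xcd

cd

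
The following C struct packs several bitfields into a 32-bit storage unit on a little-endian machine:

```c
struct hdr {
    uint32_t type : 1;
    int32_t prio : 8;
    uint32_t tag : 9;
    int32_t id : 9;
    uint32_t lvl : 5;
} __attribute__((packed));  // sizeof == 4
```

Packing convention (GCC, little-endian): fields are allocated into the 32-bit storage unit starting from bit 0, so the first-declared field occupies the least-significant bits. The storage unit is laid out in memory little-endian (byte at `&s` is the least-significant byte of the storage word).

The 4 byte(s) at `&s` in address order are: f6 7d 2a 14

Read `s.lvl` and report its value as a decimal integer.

2

[0]=0xf6 [1]=0x7d [2]=0x2a [3]=0x14 (little-endian) → word 0x142a7df6
type:1 @ bit 0 → (0x142a7df6>>0)&0x1 = 0x0
prio:8 @ bit 1 → (0x142a7df6>>1)&0xff = 0xfb
tag:9 @ bit 9 → (0x142a7df6>>9)&0x1ff = 0x13e
id:9 @ bit 18 → (0x142a7df6>>18)&0x1ff = 0x10a
lvl:5 @ bit 27 → (0x142a7df6>>27)&0x1f = 0x2  ←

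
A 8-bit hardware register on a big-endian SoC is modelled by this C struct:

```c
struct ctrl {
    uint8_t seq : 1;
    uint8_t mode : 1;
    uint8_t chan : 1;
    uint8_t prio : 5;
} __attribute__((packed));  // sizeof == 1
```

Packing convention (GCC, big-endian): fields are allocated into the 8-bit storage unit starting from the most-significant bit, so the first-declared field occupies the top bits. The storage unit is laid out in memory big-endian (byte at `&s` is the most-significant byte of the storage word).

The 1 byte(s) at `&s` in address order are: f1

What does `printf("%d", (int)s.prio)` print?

[0]=0xf1 (big-endian) → word 0xf1
seq [7+:1] = (word>>7) & 0x1 = 1
mode [6+:1] = (word>>6) & 0x1 = 1
chan [5+:1] = (word>>5) & 0x1 = 1
prio [0+:5] = (word>>0) & 0x1f = 17  ←

17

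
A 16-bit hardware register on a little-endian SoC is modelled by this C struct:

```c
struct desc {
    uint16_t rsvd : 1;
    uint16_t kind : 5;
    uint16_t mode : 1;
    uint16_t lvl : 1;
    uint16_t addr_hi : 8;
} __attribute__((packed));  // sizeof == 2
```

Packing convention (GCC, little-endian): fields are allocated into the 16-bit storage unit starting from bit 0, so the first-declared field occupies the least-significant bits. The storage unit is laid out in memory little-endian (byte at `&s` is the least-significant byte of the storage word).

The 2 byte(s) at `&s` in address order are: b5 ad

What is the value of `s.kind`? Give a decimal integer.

26

[0]=0xb5 [1]=0xad (little-endian) → word 0xadb5
rsvd [0+:1] = (word>>0) & 0x1 = 1
kind [1+:5] = (word>>1) & 0x1f = 26  ←
mode [6+:1] = (word>>6) & 0x1 = 0
lvl [7+:1] = (word>>7) & 0x1 = 1
addr_hi [8+:8] = (word>>8) & 0xff = 173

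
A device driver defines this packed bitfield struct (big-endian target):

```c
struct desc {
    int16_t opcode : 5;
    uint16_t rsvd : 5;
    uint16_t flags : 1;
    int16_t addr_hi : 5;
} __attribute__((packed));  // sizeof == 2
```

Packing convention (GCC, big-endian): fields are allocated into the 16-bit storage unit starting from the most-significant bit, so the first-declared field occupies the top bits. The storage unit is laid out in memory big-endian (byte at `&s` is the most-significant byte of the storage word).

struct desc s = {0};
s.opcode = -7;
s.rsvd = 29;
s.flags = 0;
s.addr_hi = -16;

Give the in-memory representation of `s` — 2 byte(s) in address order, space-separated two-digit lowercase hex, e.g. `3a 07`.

cf 50

opcode:5 = -7 → 0x19 << 11 → word 0xc800
rsvd:5 = 29 → 0x1d << 6 → word 0xcf40
flags:1 = 0 → 0x0 << 5 → word 0xcf40
addr_hi:5 = -16 → 0x10 << 0 → word 0xcf50
word = 0xcf50 → big-endian bytes:
  [0]=0xcf  [1]=0x50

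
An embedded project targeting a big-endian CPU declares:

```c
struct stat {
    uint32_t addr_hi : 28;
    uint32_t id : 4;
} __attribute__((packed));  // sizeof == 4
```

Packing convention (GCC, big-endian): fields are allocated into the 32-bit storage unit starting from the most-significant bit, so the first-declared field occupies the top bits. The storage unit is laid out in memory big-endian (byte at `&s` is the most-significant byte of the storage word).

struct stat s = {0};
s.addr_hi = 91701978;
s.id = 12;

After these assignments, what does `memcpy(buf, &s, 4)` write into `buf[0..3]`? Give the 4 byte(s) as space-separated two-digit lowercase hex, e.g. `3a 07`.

addr_hi (28b) val=91701978 bits=0x57742da at bit 4: 0x57742da0
id (4b) val=12 bits=0xc at bit 0: 0x57742dac
word = 0x57742dac → big-endian bytes:
  [0]=0x57  [1]=0x74  [2]=0x2d  [3]=0xac

57 74 2d ac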